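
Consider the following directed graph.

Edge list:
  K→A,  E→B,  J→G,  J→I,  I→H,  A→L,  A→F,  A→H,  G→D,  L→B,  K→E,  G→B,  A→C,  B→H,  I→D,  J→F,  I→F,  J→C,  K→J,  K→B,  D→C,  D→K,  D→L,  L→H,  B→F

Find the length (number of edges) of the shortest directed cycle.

4

For each vertex v, BFS finds the shortest path from v back to v.
The shortest such closed walk is D → K → J → G → D, length 4.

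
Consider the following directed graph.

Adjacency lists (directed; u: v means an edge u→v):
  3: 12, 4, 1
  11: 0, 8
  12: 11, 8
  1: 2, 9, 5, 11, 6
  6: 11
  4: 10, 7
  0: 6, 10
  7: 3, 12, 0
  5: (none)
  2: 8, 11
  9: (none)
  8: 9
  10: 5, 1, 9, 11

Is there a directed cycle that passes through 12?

12 lies on a cycle iff there is a path from 12 back to itself.
Exploring from 12, it never reaches itself; equivalently, its strongly connected component is a singleton.

No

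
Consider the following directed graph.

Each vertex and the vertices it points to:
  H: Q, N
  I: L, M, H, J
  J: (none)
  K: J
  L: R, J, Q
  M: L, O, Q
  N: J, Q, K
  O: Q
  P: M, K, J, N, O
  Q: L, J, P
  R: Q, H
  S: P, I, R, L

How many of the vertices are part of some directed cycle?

A vertex is on a directed cycle iff it belongs to a strongly connected component of size ≥ 2 (or has a self-loop).
The vertices on cycles are {H, L, M, N, O, P, Q, R} — 8 in total.

8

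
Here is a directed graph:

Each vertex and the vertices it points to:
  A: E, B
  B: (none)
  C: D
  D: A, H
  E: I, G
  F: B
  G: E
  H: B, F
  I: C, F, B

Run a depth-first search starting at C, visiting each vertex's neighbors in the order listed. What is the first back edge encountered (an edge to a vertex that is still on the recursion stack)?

I->C

DFS from C (visiting each vertex's neighbors in the order listed); mark gray on enter, black on exit:
C gray
  D gray
    A gray
      E gray
        I gray
          I→C: C is gray → back edge
First back edge: I → C.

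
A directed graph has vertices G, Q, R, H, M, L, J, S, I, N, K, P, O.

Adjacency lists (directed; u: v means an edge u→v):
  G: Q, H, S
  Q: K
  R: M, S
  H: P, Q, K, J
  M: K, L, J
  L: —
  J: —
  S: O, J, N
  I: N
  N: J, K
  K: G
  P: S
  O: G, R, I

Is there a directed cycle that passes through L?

L lies on a cycle iff there is a path from L back to itself.
Exploring from L, it never reaches itself; equivalently, its strongly connected component is a singleton.

No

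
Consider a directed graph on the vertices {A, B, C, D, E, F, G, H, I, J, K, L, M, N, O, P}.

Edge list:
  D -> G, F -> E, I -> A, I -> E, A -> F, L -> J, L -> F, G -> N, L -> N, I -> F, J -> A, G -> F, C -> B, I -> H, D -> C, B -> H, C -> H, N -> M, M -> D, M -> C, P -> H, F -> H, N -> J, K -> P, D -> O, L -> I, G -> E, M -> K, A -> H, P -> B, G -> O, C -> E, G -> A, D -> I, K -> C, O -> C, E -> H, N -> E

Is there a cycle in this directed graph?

DFS with white/gray/black marking, starting from G:
G gray
  E gray
    H gray
    H black
  E black
  F gray
    F→H: H black — skip
    F→E: E black — skip
  F black
  O gray
    C gray
      C→E: E black — skip
      C→H: H black — skip
      B gray
        B→H: H black — skip
      B black
    C black
  O black
  A gray
    A→H: H black — skip
    A→F: F black — skip
  A black
  N gray
    N→E: E black — skip
    J gray
      J→A: A black — skip
    J black
    M gray
      D gray
        I gray
          I→E: E black — skip
          I→F: F black — skip
          I→A: A black — skip
          I→H: H black — skip
        I black
        D→G: G is gray → back edge
Back edge found, so a cycle exists: G → N → M → D → G.

Yes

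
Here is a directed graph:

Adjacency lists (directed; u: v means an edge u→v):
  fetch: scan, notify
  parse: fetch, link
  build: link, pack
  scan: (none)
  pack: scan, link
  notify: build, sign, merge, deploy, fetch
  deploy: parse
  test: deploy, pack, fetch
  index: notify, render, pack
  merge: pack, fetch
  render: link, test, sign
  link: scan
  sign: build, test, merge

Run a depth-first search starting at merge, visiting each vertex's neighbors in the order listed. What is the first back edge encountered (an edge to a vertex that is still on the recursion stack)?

parse→fetch

DFS from merge (visiting each vertex's neighbors in the order listed); mark gray on enter, black on exit:
merge gray
  pack gray
    scan gray
    scan black
    link gray
      link→scan: scan black — skip
    link black
  pack black
  fetch gray
    fetch→scan: scan black — skip
    notify gray
      build gray
        build→link: link black — skip
        build→pack: pack black — skip
      build black
      sign gray
        sign→build: build black — skip
        test gray
          deploy gray
            parse gray
              parse→fetch: fetch is gray → back edge
First back edge: parse → fetch.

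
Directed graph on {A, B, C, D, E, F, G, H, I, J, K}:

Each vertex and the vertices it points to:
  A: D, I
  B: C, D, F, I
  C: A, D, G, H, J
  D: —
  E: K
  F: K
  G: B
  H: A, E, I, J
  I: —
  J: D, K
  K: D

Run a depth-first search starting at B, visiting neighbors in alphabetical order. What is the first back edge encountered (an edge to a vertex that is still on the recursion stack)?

G→B

DFS from B (visiting neighbors in alphabetical order); mark gray on enter, black on exit:
B gray
  C gray
    A gray
      D gray
      D black
      I gray
      I black
    A black
    C→D: D black — skip
    G gray
      G→B: B is gray → back edge
First back edge: G → B.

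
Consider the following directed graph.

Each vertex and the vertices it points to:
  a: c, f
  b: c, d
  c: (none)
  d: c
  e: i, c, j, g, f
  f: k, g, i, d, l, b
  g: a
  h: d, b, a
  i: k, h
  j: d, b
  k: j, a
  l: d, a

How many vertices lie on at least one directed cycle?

7

A vertex is on a directed cycle iff it belongs to a strongly connected component of size ≥ 2 (or has a self-loop).
The vertices on cycles are {a, f, g, h, i, k, l} — 7 in total.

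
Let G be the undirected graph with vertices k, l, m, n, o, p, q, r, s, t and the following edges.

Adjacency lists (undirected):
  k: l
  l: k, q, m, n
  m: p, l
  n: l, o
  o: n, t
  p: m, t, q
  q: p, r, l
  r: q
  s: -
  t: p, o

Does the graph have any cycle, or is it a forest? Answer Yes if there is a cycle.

Yes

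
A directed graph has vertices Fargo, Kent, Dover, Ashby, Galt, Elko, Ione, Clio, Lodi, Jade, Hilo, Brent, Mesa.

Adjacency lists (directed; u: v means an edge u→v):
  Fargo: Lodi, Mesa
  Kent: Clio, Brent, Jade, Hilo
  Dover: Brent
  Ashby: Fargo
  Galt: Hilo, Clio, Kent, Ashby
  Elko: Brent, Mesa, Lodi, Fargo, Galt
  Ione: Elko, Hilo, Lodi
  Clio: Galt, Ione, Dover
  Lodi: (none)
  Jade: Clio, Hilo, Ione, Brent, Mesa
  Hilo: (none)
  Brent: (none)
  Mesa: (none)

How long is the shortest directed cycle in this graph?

2

For each vertex v, BFS finds the shortest path from v back to v.
The shortest such closed walk is Clio → Galt → Clio, length 2.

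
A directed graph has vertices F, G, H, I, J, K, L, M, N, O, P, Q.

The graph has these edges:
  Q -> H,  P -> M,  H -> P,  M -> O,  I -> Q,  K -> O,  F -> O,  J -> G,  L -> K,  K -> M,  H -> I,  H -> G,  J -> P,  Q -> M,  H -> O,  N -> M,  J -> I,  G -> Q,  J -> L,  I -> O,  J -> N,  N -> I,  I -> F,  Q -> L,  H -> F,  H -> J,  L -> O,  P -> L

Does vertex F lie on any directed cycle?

F lies on a cycle iff there is a path from F back to itself.
Exploring from F, it never reaches itself; equivalently, its strongly connected component is a singleton.

No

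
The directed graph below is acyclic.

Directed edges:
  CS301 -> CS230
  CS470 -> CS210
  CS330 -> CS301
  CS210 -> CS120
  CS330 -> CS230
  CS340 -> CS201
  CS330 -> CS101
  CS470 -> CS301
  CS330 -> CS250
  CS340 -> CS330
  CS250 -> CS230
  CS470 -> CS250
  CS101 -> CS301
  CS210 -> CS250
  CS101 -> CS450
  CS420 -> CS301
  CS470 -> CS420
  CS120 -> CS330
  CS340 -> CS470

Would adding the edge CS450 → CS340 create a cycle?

Yes

Adding CS450→CS340 creates a cycle iff CS340 can already reach CS450.
Path from CS340: CS340 → CS330 → CS101 → CS450.
So CS340 → … → CS450 → CS340 is a cycle.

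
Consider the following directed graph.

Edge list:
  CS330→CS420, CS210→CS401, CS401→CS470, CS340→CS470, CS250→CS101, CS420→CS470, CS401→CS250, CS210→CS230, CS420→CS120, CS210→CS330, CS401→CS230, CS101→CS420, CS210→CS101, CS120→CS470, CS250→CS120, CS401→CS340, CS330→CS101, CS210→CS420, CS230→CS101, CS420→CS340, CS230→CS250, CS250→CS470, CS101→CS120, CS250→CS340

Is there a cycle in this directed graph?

No

DFS with white/gray/black marking, starting from CS210:
CS210 gray
  CS401 gray
    CS230 gray
      CS101 gray
        CS420 gray
          CS470 gray
          CS470 black
          CS340 gray
            CS340→CS470: CS470 black — skip
          CS340 black
          CS120 gray
            CS120→CS470: CS470 black — skip
          CS120 black
        CS420 black
        CS101→CS120: CS120 black — skip
      CS101 black
      CS250 gray
        CS250→CS470: CS470 black — skip
        CS250→CS340: CS340 black — skip
        CS250→CS120: CS120 black — skip
        CS250→CS101: CS101 black — skip
      CS250 black
    CS230 black
    CS401→CS470: CS470 black — skip
    CS401→CS250: CS250 black — skip
    CS401→CS340: CS340 black — skip
  CS401 black
  CS210→CS420: CS420 black — skip
  CS210→CS101: CS101 black — skip
  CS330 gray
    CS330→CS420: CS420 black — skip
    CS330→CS101: CS101 black — skip
  CS330 black
  CS210→CS230: CS230 black — skip
CS210 black
Every edge goes to a white or black vertex — no back edge, so the graph is acyclic.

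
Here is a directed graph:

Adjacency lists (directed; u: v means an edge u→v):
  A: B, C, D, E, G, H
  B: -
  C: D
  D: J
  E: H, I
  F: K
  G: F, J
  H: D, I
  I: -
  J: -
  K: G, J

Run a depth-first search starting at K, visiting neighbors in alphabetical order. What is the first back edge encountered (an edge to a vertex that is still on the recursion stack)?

F->K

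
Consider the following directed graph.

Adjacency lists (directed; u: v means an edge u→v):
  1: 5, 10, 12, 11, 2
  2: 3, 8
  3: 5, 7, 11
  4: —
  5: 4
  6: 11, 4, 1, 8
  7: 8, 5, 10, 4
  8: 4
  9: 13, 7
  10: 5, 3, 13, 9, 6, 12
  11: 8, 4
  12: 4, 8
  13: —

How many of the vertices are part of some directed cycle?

A vertex is on a directed cycle iff it belongs to a strongly connected component of size ≥ 2 (or has a self-loop).
The vertices on cycles are {1, 2, 3, 6, 7, 9, 10} — 7 in total.

7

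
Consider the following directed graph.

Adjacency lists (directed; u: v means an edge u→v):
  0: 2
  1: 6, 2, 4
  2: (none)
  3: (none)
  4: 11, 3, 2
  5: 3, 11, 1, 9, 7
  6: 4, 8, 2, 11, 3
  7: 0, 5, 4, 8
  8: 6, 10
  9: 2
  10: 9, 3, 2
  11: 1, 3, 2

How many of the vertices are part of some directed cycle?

7

A vertex is on a directed cycle iff it belongs to a strongly connected component of size ≥ 2 (or has a self-loop).
The vertices on cycles are {1, 4, 5, 6, 7, 8, 11} — 7 in total.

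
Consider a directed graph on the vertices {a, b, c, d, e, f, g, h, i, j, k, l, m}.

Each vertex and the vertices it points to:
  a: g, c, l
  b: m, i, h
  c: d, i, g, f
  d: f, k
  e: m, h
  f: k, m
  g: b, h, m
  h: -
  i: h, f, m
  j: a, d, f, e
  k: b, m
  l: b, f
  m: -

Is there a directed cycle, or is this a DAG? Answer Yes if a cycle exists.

Yes

DFS with white/gray/black marking, starting from b:
b gray
  m gray
  m black
  i gray
    h gray
    h black
    f gray
      k gray
        k→b: b is gray → back edge
Back edge found, so a cycle exists: b → i → f → k → b.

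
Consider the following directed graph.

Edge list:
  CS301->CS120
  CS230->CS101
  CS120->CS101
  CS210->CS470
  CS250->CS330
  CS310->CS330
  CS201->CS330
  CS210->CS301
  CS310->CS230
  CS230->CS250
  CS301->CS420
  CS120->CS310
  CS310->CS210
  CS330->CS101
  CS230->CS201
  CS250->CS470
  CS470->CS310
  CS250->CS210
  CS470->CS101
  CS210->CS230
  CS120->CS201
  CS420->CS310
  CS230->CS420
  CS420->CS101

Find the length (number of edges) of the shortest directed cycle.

3

For each vertex v, BFS finds the shortest path from v back to v.
The shortest such closed walk is CS250 → CS210 → CS230 → CS250, length 3.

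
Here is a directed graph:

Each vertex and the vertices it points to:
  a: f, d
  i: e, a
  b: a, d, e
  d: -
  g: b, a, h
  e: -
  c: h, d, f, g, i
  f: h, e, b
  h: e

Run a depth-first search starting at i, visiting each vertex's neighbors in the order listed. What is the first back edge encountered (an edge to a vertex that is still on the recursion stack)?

b→a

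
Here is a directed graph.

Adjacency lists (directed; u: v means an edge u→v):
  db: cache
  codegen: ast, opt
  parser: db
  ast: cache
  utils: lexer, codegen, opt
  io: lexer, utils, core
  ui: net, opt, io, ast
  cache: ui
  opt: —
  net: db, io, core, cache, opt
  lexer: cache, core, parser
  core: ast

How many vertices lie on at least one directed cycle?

A vertex is on a directed cycle iff it belongs to a strongly connected component of size ≥ 2 (or has a self-loop).
The vertices on cycles are {db, io, ui, ast, net, core, cache, lexer, utils, parser, codegen} — 11 in total.

11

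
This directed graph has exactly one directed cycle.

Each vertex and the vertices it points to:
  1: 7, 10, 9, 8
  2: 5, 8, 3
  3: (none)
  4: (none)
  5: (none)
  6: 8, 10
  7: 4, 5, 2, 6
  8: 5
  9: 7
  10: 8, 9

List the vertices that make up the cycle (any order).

DFS with gray/black marking from 7:
7 gray
  4 gray
  4 black
  5 gray
  5 black
  2 gray
    2→5: 5 black — skip
    8 gray
      8→5: 5 black — skip
    8 black
    3 gray
    3 black
  2 black
  6 gray
    6→8: 8 black — skip
    10 gray
      10→8: 8 black — skip
      9 gray
        9→7: 7 is gray → back edge
Back edge closes the cycle 7 → 6 → 10 → 9 → 7; its vertices are {6, 7, 9, 10}.

6, 7, 9, 10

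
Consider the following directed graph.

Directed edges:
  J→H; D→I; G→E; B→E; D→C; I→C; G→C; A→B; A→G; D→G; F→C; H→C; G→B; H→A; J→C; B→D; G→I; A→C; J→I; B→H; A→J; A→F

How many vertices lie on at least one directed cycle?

A vertex is on a directed cycle iff it belongs to a strongly connected component of size ≥ 2 (or has a self-loop).
The vertices on cycles are {A, B, D, G, H, J} — 6 in total.

6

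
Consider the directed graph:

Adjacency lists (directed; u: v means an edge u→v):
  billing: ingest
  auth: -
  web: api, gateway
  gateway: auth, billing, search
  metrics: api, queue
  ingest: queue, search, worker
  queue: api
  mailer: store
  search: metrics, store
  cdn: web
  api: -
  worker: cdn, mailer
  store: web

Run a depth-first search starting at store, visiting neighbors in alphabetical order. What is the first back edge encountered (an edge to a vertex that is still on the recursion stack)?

search→store

DFS from store (visiting neighbors in alphabetical order); mark gray on enter, black on exit:
store gray
  web gray
    api gray
    api black
    gateway gray
      auth gray
      auth black
      billing gray
        ingest gray
          queue gray
            queue→api: api black — skip
          queue black
          search gray
            metrics gray
              metrics→api: api black — skip
              metrics→queue: queue black — skip
            metrics black
            search→store: store is gray → back edge
First back edge: search → store.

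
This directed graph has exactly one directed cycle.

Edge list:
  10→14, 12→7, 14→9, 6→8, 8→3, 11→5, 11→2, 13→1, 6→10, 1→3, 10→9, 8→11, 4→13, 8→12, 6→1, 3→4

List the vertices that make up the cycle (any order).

DFS with gray/black marking from 3:
3 gray
  4 gray
    13 gray
      1 gray
        1→3: 3 is gray → back edge
Back edge closes the cycle 3 → 4 → 13 → 1 → 3; its vertices are {1, 3, 4, 13}.

1, 3, 4, 13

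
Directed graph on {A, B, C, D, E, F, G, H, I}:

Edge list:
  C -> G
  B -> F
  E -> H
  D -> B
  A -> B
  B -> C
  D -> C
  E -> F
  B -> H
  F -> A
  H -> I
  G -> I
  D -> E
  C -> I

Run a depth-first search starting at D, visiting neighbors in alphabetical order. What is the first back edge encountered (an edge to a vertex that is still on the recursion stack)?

DFS from D (visiting neighbors in alphabetical order); mark gray on enter, black on exit:
D gray
  B gray
    C gray
      G gray
        I gray
        I black
      G black
      C→I: I black — skip
    C black
    F gray
      A gray
        A→B: B is gray → back edge
First back edge: A → B.

A→B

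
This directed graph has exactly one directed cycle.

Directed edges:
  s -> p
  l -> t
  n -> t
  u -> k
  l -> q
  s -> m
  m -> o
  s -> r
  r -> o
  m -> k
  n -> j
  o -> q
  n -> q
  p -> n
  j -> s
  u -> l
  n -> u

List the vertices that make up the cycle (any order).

DFS with gray/black marking from n:
n gray
  u gray
    k gray
    k black
    l gray
      t gray
      t black
      q gray
      q black
    l black
  u black
  n→t: t black — skip
  j gray
    s gray
      p gray
        p→n: n is gray → back edge
Back edge closes the cycle n → j → s → p → n; its vertices are {j, n, p, s}.

j, n, p, s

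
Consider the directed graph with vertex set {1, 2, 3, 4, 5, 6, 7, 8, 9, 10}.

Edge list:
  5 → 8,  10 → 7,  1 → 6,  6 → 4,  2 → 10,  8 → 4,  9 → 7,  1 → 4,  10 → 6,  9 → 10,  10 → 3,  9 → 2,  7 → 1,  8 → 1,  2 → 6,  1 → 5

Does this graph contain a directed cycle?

DFS with white/gray/black marking, starting from 8:
8 gray
  1 gray
    5 gray
      5→8: 8 is gray → back edge
Back edge found, so a cycle exists: 8 → 1 → 5 → 8.

Yes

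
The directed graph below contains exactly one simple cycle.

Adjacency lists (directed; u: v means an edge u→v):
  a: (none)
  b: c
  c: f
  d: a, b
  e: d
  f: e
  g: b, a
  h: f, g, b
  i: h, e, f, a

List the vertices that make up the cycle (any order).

b, c, d, e, f

DFS with gray/black marking from f:
f gray
  e gray
    d gray
      a gray
      a black
      b gray
        c gray
          c→f: f is gray → back edge
Back edge closes the cycle f → e → d → b → c → f; its vertices are {b, c, d, e, f}.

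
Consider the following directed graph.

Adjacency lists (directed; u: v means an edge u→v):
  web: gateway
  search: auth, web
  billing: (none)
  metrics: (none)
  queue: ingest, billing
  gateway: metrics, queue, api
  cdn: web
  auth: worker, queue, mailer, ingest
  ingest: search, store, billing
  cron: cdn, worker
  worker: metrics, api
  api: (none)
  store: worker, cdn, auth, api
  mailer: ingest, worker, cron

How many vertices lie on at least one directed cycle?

A vertex is on a directed cycle iff it belongs to a strongly connected component of size ≥ 2 (or has a self-loop).
The vertices on cycles are {cdn, web, auth, cron, queue, store, ingest, mailer, search, gateway} — 10 in total.

10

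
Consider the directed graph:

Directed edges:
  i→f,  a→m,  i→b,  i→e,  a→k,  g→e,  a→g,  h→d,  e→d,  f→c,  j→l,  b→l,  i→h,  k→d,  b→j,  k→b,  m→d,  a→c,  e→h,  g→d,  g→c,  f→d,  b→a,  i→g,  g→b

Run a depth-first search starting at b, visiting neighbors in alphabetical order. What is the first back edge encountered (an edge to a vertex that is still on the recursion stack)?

g->b

DFS from b (visiting neighbors in alphabetical order); mark gray on enter, black on exit:
b gray
  a gray
    c gray
    c black
    g gray
      g→b: b is gray → back edge
First back edge: g → b.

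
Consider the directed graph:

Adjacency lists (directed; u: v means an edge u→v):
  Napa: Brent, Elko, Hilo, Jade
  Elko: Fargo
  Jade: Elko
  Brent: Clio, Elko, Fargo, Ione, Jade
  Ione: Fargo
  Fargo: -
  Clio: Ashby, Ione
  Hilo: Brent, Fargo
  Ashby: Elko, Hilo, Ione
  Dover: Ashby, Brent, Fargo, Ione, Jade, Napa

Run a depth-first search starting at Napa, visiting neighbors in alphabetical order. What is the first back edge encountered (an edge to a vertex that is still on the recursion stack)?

DFS from Napa (visiting neighbors in alphabetical order); mark gray on enter, black on exit:
Napa gray
  Brent gray
    Clio gray
      Ashby gray
        Elko gray
          Fargo gray
          Fargo black
        Elko black
        Hilo gray
          Hilo→Brent: Brent is gray → back edge
First back edge: Hilo → Brent.

Hilo->Brent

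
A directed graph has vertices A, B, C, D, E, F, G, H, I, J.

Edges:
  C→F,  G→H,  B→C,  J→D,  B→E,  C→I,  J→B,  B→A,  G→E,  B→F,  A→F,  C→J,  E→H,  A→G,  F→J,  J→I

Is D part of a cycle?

No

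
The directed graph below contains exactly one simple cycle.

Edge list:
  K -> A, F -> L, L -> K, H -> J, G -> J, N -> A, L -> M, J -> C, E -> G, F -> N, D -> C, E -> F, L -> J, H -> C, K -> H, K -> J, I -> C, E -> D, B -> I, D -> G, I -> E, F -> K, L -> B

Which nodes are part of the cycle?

B, E, F, I, L

DFS with gray/black marking from E:
E gray
  D gray
    G gray
      J gray
        C gray
        C black
      J black
    G black
    D→C: C black — skip
  D black
  F gray
    L gray
      L→J: J black — skip
      B gray
        I gray
          I→E: E is gray → back edge
Back edge closes the cycle E → F → L → B → I → E; its vertices are {B, E, F, I, L}.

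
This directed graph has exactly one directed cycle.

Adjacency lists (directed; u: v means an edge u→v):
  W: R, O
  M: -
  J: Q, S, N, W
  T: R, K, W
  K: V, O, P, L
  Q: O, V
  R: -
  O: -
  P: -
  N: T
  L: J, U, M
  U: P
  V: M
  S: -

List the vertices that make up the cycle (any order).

J, K, L, N, T

DFS with gray/black marking from L:
L gray
  J gray
    Q gray
      O gray
      O black
      V gray
        M gray
        M black
      V black
    Q black
    S gray
    S black
    N gray
      T gray
        R gray
        R black
        K gray
          K→V: V black — skip
          K→O: O black — skip
          P gray
          P black
          K→L: L is gray → back edge
Back edge closes the cycle L → J → N → T → K → L; its vertices are {J, K, L, N, T}.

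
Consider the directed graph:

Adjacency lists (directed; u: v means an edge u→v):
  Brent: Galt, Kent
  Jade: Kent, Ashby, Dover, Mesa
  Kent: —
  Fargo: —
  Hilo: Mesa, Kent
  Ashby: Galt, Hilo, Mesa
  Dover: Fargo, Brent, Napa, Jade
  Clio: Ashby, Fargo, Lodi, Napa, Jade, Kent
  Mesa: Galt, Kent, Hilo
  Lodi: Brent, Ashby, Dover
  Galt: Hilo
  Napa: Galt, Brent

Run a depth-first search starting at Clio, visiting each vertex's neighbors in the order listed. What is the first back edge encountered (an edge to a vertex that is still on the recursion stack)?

DFS from Clio (visiting each vertex's neighbors in the order listed); mark gray on enter, black on exit:
Clio gray
  Ashby gray
    Galt gray
      Hilo gray
        Mesa gray
          Mesa→Galt: Galt is gray → back edge
First back edge: Mesa → Galt.

Mesa->Galt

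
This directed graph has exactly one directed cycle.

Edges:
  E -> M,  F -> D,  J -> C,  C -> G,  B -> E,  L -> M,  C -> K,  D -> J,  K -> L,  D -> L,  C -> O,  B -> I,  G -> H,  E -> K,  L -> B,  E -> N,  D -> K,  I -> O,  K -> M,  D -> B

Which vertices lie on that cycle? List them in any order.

DFS with gray/black marking from L:
L gray
  B gray
    E gray
      N gray
      N black
      K gray
        M gray
        M black
        K→L: L is gray → back edge
Back edge closes the cycle L → B → E → K → L; its vertices are {B, E, K, L}.

B, E, K, L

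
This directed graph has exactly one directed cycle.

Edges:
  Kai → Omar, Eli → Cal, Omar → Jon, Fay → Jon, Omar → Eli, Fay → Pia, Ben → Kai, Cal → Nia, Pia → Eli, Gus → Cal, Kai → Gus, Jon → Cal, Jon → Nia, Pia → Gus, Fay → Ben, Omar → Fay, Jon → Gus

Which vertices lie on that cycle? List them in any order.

DFS with gray/black marking from Omar:
Omar gray
  Jon gray
    Cal gray
      Nia gray
      Nia black
    Cal black
    Jon→Nia: Nia black — skip
    Gus gray
      Gus→Cal: Cal black — skip
    Gus black
  Jon black
  Eli gray
    Eli→Cal: Cal black — skip
  Eli black
  Fay gray
    Pia gray
      Pia→Gus: Gus black — skip
      Pia→Eli: Eli black — skip
    Pia black
    Ben gray
      Kai gray
        Kai→Omar: Omar is gray → back edge
Back edge closes the cycle Omar → Fay → Ben → Kai → Omar; its vertices are {Ben, Fay, Kai, Omar}.

Ben, Fay, Kai, Omar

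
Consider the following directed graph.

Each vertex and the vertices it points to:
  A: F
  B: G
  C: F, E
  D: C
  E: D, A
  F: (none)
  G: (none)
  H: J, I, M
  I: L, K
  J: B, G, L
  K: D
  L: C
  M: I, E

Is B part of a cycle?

B lies on a cycle iff there is a path from B back to itself.
Exploring from B, it never reaches itself; equivalently, its strongly connected component is a singleton.

No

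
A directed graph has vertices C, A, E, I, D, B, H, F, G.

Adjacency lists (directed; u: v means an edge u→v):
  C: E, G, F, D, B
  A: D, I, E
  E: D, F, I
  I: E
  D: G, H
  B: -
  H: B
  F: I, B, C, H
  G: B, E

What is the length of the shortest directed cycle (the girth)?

2

For each vertex v, BFS finds the shortest path from v back to v.
The shortest such closed walk is E → I → E, length 2.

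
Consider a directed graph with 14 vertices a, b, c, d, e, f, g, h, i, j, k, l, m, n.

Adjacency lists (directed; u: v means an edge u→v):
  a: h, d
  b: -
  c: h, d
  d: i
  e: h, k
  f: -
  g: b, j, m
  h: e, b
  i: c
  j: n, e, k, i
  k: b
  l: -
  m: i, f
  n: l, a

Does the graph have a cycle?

Yes

DFS with white/gray/black marking, starting from h:
h gray
  e gray
    e→h: h is gray → back edge
Back edge found, so a cycle exists: h → e → h.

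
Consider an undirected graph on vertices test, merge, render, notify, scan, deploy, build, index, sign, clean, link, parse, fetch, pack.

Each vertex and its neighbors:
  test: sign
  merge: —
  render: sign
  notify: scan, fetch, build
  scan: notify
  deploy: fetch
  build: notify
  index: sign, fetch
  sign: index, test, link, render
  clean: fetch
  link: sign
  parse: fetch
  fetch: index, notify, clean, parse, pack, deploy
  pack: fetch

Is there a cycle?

No

DFS, tracking each vertex's parent; an edge to a visited non-parent vertex closes a cycle.
Start from fetch:
visit fetch (parent –)
  visit index (parent fetch)
    visit sign (parent index)
      sign–index: parent, skip
      visit test (parent sign)
        test–sign: parent, skip
      visit link (parent sign)
        link–sign: parent, skip
      visit render (parent sign)
        render–sign: parent, skip
    index–fetch: parent, skip
  visit notify (parent fetch)
    visit scan (parent notify)
      scan–notify: parent, skip
    notify–fetch: parent, skip
    visit build (parent notify)
      build–notify: parent, skip
  visit clean (parent fetch)
    clean–fetch: parent, skip
  visit parse (parent fetch)
    parse–fetch: parent, skip
  visit pack (parent fetch)
    pack–fetch: parent, skip
  visit deploy (parent fetch)
    deploy–fetch: parent, skip
visit merge (parent –)
No non-parent visited neighbor found — the graph is a forest.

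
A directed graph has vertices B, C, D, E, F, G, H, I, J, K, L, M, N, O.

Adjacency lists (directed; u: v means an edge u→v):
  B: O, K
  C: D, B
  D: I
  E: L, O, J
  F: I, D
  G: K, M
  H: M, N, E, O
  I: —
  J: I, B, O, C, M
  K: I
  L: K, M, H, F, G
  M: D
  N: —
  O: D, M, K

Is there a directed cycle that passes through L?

L is on a cycle iff L can reach itself via ≥1 edge.
L → H → E → L — yes.

Yes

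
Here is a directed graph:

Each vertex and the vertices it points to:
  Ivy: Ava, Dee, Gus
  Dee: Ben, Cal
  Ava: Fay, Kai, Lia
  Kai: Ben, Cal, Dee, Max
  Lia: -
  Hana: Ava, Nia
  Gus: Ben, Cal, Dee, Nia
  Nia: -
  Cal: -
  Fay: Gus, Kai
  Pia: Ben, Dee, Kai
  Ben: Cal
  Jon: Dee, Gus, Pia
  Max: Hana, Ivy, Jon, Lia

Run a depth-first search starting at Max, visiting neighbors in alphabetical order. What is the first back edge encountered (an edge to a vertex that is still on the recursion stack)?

DFS from Max (visiting neighbors in alphabetical order); mark gray on enter, black on exit:
Max gray
  Hana gray
    Ava gray
      Fay gray
        Gus gray
          Ben gray
            Cal gray
            Cal black
          Ben black
          Gus→Cal: Cal black — skip
          Dee gray
            Dee→Ben: Ben black — skip
            Dee→Cal: Cal black — skip
          Dee black
          Nia gray
          Nia black
        Gus black
        Kai gray
          Kai→Ben: Ben black — skip
          Kai→Cal: Cal black — skip
          Kai→Dee: Dee black — skip
          Kai→Max: Max is gray → back edge
First back edge: Kai → Max.

Kai→Max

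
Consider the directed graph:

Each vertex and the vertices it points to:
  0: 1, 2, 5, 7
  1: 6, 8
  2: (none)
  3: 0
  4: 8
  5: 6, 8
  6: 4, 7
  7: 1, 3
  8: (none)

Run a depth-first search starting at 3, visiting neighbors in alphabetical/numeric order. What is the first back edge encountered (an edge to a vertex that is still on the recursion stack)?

7→1

DFS from 3 (visiting neighbors in alphabetical/numeric order); mark gray on enter, black on exit:
3 gray
  0 gray
    1 gray
      6 gray
        4 gray
          8 gray
          8 black
        4 black
        7 gray
          7→1: 1 is gray → back edge
First back edge: 7 → 1.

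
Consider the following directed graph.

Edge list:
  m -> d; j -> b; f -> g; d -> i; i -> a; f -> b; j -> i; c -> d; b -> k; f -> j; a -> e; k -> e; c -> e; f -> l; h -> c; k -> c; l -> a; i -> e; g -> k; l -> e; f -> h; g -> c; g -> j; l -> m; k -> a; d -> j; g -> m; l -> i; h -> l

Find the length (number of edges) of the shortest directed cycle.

5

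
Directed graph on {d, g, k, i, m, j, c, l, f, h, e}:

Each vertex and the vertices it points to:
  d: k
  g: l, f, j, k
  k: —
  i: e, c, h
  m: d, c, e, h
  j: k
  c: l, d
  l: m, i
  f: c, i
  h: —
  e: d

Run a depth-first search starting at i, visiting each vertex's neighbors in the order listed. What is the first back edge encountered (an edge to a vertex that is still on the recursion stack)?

m→c

DFS from i (visiting each vertex's neighbors in the order listed); mark gray on enter, black on exit:
i gray
  e gray
    d gray
      k gray
      k black
    d black
  e black
  c gray
    l gray
      m gray
        m→d: d black — skip
        m→c: c is gray → back edge
First back edge: m → c.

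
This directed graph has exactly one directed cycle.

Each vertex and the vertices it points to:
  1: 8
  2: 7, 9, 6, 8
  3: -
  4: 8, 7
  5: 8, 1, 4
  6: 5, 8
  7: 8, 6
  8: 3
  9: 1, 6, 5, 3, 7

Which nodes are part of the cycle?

DFS with gray/black marking from 6:
6 gray
  5 gray
    8 gray
      3 gray
      3 black
    8 black
    1 gray
      1→8: 8 black — skip
    1 black
    4 gray
      4→8: 8 black — skip
      7 gray
        7→8: 8 black — skip
        7→6: 6 is gray → back edge
Back edge closes the cycle 6 → 5 → 4 → 7 → 6; its vertices are {4, 5, 6, 7}.

4, 5, 6, 7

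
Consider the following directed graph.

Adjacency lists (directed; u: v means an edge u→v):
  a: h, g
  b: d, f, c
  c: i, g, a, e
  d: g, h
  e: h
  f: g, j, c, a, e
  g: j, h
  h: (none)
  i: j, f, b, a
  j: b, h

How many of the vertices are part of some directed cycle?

8

A vertex is on a directed cycle iff it belongs to a strongly connected component of size ≥ 2 (or has a self-loop).
The vertices on cycles are {a, b, c, d, f, g, i, j} — 8 in total.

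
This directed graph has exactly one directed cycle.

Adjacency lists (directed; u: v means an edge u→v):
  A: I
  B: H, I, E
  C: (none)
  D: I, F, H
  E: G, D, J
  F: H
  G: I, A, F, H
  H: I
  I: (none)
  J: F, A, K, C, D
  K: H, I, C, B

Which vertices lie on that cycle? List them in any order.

B, E, J, K

DFS with gray/black marking from B:
B gray
  H gray
    I gray
    I black
  H black
  B→I: I black — skip
  E gray
    G gray
      G→I: I black — skip
      A gray
        A→I: I black — skip
      A black
      F gray
        F→H: H black — skip
      F black
      G→H: H black — skip
    G black
    D gray
      D→I: I black — skip
      D→F: F black — skip
      D→H: H black — skip
    D black
    J gray
      J→F: F black — skip
      J→A: A black — skip
      K gray
        K→H: H black — skip
        K→I: I black — skip
        C gray
        C black
        K→B: B is gray → back edge
Back edge closes the cycle B → E → J → K → B; its vertices are {B, E, J, K}.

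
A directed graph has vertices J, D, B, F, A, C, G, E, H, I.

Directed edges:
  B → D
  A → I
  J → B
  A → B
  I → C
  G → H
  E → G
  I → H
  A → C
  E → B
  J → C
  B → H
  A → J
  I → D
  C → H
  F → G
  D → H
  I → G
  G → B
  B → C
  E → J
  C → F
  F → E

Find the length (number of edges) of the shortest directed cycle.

4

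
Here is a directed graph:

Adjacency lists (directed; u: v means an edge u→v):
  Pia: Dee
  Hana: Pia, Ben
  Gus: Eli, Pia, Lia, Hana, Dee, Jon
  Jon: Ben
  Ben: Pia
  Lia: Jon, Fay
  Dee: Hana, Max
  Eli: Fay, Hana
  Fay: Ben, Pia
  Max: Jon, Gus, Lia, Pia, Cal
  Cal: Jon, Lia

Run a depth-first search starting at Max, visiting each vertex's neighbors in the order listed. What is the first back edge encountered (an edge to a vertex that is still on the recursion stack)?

Hana→Pia

DFS from Max (visiting each vertex's neighbors in the order listed); mark gray on enter, black on exit:
Max gray
  Jon gray
    Ben gray
      Pia gray
        Dee gray
          Hana gray
            Hana→Pia: Pia is gray → back edge
First back edge: Hana → Pia.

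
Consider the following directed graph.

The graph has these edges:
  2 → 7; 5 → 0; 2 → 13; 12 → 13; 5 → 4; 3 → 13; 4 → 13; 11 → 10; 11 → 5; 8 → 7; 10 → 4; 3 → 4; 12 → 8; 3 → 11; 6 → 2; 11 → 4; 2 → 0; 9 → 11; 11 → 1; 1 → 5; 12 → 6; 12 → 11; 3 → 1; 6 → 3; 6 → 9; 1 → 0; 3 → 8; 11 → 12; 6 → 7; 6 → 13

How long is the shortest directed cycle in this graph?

2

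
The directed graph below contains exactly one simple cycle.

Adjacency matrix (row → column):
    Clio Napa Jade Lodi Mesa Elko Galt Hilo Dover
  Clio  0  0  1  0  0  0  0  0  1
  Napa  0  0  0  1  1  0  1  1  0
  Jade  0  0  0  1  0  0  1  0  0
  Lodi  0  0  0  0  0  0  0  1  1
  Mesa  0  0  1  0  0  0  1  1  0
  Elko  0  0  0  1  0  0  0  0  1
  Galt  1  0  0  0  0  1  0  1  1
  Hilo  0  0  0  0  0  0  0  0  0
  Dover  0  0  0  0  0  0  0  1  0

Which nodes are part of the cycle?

Clio, Galt, Jade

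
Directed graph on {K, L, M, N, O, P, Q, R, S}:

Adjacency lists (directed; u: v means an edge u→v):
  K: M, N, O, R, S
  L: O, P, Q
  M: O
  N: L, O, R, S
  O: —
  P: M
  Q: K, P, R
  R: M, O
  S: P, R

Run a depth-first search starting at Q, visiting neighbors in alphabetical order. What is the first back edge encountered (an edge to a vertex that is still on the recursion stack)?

L→Q

DFS from Q (visiting neighbors in alphabetical order); mark gray on enter, black on exit:
Q gray
  K gray
    M gray
      O gray
      O black
    M black
    N gray
      L gray
        L→O: O black — skip
        P gray
          P→M: M black — skip
        P black
        L→Q: Q is gray → back edge
First back edge: L → Q.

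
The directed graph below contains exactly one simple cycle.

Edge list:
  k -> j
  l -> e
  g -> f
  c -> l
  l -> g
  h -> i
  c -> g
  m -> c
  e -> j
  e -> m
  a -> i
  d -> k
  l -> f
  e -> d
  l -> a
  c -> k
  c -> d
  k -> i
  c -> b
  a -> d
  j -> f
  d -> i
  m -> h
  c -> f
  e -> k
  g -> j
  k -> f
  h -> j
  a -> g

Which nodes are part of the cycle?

c, e, l, m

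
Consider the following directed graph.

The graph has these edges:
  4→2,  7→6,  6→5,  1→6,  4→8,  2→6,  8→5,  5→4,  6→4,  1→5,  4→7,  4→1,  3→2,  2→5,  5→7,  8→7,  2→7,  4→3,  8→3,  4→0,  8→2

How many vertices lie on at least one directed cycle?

8

A vertex is on a directed cycle iff it belongs to a strongly connected component of size ≥ 2 (or has a self-loop).
The vertices on cycles are {1, 2, 3, 4, 5, 6, 7, 8} — 8 in total.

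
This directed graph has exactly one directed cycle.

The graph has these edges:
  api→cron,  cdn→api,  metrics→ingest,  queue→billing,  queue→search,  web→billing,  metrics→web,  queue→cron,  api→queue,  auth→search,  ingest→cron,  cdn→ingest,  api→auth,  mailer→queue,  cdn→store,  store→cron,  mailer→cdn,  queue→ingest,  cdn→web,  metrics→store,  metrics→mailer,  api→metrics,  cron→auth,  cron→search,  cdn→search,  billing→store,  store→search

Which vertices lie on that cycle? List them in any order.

DFS with gray/black marking from api:
api gray
  auth gray
    search gray
    search black
  auth black
  metrics gray
    web gray
      billing gray
        store gray
          store→search: search black — skip
          cron gray
            cron→search: search black — skip
            cron→auth: auth black — skip
          cron black
        store black
      billing black
    web black
    ingest gray
      ingest→cron: cron black — skip
    ingest black
    mailer gray
      queue gray
        queue→ingest: ingest black — skip
        queue→search: search black — skip
        queue→cron: cron black — skip
        queue→billing: billing black — skip
      queue black
      cdn gray
        cdn→ingest: ingest black — skip
        cdn→web: web black — skip
        cdn→search: search black — skip
        cdn→store: store black — skip
        cdn→api: api is gray → back edge
Back edge closes the cycle api → metrics → mailer → cdn → api; its vertices are {api, cdn, mailer, metrics}.

api, cdn, mailer, metrics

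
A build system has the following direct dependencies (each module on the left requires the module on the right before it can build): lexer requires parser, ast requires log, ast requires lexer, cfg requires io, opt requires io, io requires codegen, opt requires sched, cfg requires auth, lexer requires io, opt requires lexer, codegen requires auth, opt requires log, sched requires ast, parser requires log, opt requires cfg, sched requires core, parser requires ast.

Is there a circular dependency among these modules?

Yes

DFS with white/gray/black marking, starting from sched:
sched gray
  ast gray
    lexer gray
      parser gray
        parser→ast: ast is gray → back edge
Back edge found, so a cycle exists: ast → lexer → parser → ast.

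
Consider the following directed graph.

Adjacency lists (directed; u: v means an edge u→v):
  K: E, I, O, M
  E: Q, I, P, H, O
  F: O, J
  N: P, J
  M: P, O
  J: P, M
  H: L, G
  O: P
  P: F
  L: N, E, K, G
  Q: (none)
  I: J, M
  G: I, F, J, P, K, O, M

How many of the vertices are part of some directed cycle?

10

A vertex is on a directed cycle iff it belongs to a strongly connected component of size ≥ 2 (or has a self-loop).
The vertices on cycles are {E, F, G, H, J, K, L, M, O, P} — 10 in total.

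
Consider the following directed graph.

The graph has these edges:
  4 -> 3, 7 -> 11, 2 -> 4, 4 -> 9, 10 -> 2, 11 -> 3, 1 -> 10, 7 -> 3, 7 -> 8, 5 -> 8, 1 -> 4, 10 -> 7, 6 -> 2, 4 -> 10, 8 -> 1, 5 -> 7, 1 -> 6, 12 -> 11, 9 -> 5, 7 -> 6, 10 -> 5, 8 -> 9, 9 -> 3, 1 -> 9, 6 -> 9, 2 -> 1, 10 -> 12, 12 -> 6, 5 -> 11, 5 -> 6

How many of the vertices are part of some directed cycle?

10

A vertex is on a directed cycle iff it belongs to a strongly connected component of size ≥ 2 (or has a self-loop).
The vertices on cycles are {1, 2, 4, 5, 6, 7, 8, 9, 10, 12} — 10 in total.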